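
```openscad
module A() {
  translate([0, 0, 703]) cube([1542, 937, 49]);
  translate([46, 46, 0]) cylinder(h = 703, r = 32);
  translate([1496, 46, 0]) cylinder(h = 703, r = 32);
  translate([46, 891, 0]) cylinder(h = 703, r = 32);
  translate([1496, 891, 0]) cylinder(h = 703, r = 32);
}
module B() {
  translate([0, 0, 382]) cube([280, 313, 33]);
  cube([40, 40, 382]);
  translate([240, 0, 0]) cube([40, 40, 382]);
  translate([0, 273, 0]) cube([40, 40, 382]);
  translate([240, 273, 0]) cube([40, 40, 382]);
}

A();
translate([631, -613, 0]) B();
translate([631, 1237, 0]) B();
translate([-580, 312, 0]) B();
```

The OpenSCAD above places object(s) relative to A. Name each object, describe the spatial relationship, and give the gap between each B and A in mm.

A is a table. B is a stool. Three stools sit around the table at the −y, +y, −x sides. The gap between each stool and the table is 300 mm.

Each stool's nearest face is 300 mm from the table's bounding box.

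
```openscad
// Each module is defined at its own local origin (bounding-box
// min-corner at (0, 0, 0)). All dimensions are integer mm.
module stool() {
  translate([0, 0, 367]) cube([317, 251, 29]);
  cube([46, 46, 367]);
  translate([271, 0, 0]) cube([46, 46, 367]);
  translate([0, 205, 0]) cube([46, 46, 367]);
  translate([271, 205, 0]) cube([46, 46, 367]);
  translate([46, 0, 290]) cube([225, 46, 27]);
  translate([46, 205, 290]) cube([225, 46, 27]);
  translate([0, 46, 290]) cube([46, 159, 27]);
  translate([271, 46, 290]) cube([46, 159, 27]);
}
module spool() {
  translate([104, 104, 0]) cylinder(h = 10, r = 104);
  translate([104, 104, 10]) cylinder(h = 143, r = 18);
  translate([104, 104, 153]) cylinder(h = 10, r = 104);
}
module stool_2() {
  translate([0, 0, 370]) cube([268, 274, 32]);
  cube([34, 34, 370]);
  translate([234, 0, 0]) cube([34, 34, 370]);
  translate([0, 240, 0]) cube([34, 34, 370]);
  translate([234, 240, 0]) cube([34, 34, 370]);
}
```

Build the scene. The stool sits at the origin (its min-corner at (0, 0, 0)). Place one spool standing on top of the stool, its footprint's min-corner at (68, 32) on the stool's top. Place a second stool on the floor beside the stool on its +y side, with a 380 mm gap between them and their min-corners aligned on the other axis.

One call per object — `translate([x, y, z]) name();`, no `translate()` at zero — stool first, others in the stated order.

stool();
translate([68, 32, 396]) spool();
translate([0, 631, 0]) stool_2();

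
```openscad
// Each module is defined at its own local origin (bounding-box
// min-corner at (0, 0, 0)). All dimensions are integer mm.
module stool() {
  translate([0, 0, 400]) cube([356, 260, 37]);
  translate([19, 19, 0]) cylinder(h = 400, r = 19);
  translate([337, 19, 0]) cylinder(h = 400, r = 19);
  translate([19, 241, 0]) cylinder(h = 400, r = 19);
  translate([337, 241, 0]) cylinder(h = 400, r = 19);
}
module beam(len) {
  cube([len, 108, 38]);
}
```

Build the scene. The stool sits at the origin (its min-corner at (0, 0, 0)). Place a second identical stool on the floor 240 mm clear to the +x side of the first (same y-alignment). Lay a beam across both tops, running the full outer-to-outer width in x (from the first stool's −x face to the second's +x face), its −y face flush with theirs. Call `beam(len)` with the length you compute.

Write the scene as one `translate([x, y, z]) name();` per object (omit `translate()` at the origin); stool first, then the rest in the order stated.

stool();
translate([596, 0, 0]) stool();
translate([0, 0, 437]) beam(952);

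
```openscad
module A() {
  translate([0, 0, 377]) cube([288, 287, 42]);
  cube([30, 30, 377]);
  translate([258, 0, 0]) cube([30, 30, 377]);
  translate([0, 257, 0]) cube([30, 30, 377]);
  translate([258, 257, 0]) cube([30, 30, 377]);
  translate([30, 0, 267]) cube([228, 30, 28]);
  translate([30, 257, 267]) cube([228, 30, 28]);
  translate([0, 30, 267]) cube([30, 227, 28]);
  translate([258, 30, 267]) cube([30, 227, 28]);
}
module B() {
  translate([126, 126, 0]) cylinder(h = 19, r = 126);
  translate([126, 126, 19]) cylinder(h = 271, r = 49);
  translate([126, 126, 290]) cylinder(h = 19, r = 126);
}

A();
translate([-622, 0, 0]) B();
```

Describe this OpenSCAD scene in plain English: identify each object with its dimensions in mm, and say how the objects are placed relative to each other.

A is a four-legged stool. The seat is 288×287 mm, 42 mm thick, top at z = 419 mm. It stands on four square legs, each 30×30 mm in cross-section, from z = 0 to the seat underside, each flush with a corner of the seat. Four stretchers, 30 mm wide and 28 mm tall, connect adjacent legs with their undersides at z = 267 mm, each running between the inner faces of the legs it joins and aligned with the legs' outer faces on the other axis.

B is a spool: two coaxial disc flanges of radius 126 mm and thickness 19 mm, joined by a core cylinder of radius 49 mm and height 271 mm. The lower flange rests on z = 0 and the three cylinders share a vertical axis.

The spool is on the floor beside the stool on its −x side.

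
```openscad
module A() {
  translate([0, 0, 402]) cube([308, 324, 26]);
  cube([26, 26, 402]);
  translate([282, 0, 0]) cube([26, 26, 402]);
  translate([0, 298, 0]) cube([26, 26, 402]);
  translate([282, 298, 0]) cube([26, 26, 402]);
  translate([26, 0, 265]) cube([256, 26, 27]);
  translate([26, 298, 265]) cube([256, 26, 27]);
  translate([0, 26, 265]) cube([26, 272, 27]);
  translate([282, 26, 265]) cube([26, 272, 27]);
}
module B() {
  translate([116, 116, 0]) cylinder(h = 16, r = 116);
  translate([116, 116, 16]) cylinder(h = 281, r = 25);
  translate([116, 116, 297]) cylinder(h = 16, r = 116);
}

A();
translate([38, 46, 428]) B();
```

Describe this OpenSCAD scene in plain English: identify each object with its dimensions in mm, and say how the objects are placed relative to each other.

A is a four-legged stool. The seat is a 308×324×26 mm slab whose top surface is at z = 428 mm; four square legs, each 26×26 mm in cross-section, run from the floor (z = 0) to the underside of the seat, each flush with a corner of the seat. Four stretchers, 26 mm wide and 27 mm tall, connect adjacent legs with their undersides at z = 265 mm, each running between the inner faces of the legs it joins and aligned with the legs' outer faces on the other axis.

B is a spool: two coaxial disc flanges of radius 116 mm and thickness 16 mm, joined by a core cylinder of radius 25 mm and height 281 mm. The lower flange rests on z = 0 and the three cylinders share a vertical axis.

The spool is on top of the stool, centred.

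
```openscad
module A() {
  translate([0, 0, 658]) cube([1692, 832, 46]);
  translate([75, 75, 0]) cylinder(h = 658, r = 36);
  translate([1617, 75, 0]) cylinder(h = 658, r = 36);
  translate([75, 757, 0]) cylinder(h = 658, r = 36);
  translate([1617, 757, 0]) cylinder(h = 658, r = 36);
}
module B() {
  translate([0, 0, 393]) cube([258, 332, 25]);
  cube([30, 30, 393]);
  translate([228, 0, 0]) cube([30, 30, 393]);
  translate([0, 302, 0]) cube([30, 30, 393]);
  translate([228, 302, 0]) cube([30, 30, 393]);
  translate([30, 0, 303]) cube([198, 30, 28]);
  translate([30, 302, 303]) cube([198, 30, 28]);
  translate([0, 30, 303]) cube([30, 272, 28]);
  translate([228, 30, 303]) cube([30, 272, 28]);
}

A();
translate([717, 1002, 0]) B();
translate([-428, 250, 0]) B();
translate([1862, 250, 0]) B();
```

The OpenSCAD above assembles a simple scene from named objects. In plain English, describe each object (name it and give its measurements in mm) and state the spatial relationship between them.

A is a rectangular dining table. The top is 1692×832×46 mm with its upper surface at z = 704 mm. It stands on four round legs of 72 mm diameter, each leg's bounding box inset 39 mm from the nearest pair of top edges, running from the floor to the underside of the top.

B is a simple wooden stool: a rectangular seat 258 mm (x) by 332 mm (y), 25 mm thick, top face at z = 418 mm, on four square legs, each 30×30 mm in cross-section. The legs rest on z = 0, each flush with a corner of the seat. Four stretchers, 30 mm wide and 28 mm tall, connect adjacent legs with their undersides at z = 303 mm, each running between the inner faces of the legs it joins and aligned with the legs' outer faces on the other axis.

Three stools sit around the table at the +y, −x, +x sides.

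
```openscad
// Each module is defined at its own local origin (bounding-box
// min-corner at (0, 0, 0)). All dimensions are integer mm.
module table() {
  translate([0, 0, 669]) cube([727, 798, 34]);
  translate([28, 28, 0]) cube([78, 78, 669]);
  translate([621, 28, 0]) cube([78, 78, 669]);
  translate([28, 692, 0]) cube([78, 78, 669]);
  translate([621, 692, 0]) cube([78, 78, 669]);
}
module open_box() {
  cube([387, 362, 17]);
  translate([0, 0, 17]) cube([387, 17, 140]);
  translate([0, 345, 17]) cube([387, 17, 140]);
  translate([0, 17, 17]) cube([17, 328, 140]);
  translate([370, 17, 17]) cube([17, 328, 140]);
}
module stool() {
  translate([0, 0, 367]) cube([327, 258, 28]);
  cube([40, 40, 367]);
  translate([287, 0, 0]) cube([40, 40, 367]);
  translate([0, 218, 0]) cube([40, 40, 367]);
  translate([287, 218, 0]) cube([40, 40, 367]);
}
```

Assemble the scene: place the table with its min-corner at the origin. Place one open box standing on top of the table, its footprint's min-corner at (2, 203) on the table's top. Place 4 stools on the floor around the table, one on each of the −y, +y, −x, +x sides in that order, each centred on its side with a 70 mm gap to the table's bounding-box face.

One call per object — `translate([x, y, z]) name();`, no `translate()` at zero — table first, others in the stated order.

table();
translate([2, 203, 703]) open_box();
translate([200, -328, 0]) stool();
translate([200, 868, 0]) stool();
translate([-397, 270, 0]) stool();
translate([797, 270, 0]) stool();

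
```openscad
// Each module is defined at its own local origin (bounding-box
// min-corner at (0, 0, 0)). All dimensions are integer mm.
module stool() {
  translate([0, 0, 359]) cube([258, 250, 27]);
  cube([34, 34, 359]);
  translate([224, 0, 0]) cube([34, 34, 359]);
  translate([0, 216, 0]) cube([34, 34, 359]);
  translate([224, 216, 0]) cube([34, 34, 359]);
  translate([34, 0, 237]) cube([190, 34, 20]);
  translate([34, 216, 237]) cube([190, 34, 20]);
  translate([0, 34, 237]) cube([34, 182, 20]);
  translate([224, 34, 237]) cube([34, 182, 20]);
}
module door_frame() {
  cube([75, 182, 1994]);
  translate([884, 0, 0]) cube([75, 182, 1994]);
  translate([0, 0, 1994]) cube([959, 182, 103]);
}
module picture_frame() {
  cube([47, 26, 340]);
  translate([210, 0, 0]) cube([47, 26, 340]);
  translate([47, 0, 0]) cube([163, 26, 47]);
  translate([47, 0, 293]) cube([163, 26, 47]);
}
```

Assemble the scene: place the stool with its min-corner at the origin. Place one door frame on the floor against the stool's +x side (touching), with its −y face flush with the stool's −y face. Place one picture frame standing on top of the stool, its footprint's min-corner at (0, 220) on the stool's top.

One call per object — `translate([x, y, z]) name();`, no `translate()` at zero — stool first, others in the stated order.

stool();
translate([258, 0, 0]) door_frame();
translate([0, 220, 386]) picture_frame();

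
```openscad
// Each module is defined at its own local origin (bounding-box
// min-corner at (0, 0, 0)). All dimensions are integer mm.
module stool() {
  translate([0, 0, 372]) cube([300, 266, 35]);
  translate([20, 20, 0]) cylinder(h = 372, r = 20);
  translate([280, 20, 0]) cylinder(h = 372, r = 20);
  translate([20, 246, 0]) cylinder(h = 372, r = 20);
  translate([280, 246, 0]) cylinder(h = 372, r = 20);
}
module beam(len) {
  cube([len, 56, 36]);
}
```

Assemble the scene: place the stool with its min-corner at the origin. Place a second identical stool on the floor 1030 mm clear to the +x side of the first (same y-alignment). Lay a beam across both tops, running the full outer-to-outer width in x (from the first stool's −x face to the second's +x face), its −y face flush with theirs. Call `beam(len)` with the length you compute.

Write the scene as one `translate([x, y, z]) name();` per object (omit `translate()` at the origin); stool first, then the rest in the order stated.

stool();
translate([1330, 0, 0]) stool();
translate([0, 0, 407]) beam(1630);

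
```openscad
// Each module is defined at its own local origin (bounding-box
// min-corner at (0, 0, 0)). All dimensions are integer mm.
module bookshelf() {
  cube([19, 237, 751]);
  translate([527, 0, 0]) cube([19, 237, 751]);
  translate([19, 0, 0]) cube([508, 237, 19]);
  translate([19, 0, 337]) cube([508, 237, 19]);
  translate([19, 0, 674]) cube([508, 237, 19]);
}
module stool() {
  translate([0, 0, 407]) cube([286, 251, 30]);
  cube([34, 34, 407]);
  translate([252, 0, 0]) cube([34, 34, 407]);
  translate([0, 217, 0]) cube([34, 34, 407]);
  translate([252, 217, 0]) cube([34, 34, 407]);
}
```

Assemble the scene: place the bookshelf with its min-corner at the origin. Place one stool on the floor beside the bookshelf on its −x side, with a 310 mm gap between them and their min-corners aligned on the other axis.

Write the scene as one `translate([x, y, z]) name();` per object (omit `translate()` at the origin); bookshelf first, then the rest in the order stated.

bookshelf();
translate([-596, 0, 0]) stool();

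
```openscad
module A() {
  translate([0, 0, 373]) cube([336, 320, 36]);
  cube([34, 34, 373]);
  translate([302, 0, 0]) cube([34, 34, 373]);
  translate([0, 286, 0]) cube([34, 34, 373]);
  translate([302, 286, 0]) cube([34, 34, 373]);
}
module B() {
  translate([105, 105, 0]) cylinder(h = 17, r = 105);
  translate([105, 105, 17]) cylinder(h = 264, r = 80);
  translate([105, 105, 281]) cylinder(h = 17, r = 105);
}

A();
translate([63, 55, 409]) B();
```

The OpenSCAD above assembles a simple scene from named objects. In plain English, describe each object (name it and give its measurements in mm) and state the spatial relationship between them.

A is a four-legged stool. The seat is 336×320 mm, 36 mm thick, top at z = 409 mm. It stands on four square legs, each 34×34 mm in cross-section, from z = 0 to the seat underside, each flush with a corner of the seat.

B is a spool: two coaxial disc flanges of radius 105 mm and thickness 17 mm, joined by a core cylinder of radius 80 mm and height 264 mm. The lower flange rests on z = 0 and the three cylinders share a vertical axis.

The spool is on top of the stool, centred.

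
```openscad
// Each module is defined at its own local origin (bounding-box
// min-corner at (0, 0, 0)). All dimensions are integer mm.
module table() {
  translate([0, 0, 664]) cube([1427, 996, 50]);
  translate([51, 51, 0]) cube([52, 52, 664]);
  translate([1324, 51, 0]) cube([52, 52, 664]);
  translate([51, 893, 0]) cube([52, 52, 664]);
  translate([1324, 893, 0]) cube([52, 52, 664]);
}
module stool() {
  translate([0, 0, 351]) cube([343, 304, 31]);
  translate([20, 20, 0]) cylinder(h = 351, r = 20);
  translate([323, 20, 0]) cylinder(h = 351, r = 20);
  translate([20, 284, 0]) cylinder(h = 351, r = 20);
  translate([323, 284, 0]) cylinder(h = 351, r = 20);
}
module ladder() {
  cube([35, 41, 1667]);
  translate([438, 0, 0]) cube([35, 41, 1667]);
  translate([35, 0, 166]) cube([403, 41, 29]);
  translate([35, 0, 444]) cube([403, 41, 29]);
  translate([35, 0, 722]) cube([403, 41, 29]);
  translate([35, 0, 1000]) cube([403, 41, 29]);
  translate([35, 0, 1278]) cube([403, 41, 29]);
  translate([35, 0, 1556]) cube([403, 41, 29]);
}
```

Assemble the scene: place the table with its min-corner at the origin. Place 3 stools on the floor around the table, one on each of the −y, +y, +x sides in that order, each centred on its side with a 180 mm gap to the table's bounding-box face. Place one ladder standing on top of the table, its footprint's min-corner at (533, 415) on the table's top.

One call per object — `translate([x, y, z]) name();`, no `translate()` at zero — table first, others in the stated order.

table();
translate([542, -484, 0]) stool();
translate([542, 1176, 0]) stool();
translate([1607, 346, 0]) stool();
translate([533, 415, 714]) ladder();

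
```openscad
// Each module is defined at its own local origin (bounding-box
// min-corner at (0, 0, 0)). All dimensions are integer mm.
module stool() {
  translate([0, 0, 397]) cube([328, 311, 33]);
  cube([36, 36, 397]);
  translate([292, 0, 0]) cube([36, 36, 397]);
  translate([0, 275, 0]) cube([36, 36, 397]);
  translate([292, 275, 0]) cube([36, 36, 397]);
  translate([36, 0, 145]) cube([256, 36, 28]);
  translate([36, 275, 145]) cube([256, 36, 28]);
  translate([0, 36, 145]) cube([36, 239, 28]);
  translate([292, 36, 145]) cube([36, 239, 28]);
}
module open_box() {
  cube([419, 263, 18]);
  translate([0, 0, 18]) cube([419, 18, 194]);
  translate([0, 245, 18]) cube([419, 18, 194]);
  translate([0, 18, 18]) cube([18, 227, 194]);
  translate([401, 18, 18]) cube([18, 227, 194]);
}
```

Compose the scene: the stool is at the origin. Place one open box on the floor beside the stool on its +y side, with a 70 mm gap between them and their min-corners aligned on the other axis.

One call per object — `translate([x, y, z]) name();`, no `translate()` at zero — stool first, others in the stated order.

stool();
translate([0, 381, 0]) open_box();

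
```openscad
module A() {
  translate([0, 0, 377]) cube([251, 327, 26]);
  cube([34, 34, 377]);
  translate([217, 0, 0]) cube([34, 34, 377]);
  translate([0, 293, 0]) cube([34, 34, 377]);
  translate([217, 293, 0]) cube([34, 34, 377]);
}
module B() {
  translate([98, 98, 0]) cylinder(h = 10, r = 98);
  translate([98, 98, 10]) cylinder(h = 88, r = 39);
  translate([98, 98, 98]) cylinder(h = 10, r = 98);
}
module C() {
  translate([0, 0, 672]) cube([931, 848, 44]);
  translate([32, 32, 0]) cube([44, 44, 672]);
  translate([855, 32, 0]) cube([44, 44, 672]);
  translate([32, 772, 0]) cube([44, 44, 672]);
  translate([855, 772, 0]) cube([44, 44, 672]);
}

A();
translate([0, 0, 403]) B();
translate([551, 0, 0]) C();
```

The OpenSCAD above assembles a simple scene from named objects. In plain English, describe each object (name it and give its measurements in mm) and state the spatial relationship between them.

A is a simple wooden stool: a rectangular seat 251 mm (x) by 327 mm (y), 26 mm thick, top face at z = 403 mm, on four square legs, each 34×34 mm in cross-section. The legs rest on z = 0, each flush with a corner of the seat.

B is a spool: two coaxial disc flanges of radius 98 mm and thickness 10 mm, joined by a core cylinder of radius 39 mm and height 88 mm. The lower flange rests on z = 0 and the three cylinders share a vertical axis.

C is a table: top 931 mm (x) × 848 mm (y), 44 mm thick, upper face at z = 716 mm, on four 44×44 mm square legs, each inset 32 mm from the nearest pair of top edges, running from z = 0 to the bottom of the top.

The spool is on top of the stool. The table is on the floor beside the stool on its +x side.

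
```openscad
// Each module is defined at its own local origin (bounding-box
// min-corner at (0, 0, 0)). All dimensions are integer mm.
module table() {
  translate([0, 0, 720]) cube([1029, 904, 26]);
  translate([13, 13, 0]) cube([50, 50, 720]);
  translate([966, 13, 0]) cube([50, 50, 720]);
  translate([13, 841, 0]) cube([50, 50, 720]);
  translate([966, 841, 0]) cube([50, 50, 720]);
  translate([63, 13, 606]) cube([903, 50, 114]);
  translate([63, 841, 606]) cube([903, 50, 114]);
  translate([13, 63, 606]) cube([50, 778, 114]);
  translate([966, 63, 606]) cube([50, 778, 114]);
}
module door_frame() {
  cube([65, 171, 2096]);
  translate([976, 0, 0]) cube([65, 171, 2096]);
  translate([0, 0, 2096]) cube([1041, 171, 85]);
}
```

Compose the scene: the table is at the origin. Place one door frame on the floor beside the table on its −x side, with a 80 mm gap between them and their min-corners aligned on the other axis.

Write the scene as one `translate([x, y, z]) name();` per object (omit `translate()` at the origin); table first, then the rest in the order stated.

table();
translate([-1121, 0, 0]) door_frame();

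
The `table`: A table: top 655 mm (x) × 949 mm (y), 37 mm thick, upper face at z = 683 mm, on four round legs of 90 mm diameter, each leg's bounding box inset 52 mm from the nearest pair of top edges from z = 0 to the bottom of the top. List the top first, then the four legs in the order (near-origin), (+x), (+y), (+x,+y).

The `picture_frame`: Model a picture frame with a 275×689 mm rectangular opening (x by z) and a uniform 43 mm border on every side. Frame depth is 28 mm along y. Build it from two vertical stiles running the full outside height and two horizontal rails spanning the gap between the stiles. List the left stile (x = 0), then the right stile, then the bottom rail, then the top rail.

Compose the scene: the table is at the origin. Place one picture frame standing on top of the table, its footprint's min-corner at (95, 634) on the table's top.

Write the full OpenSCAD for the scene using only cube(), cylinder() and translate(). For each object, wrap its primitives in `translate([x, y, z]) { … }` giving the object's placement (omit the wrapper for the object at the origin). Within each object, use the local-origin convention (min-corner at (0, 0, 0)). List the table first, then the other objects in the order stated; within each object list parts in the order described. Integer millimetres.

translate([0, 0, 646]) cube([655, 949, 37]);
translate([97, 97, 0]) cylinder(h = 646, r = 45);
translate([558, 97, 0]) cylinder(h = 646, r = 45);
translate([97, 852, 0]) cylinder(h = 646, r = 45);
translate([558, 852, 0]) cylinder(h = 646, r = 45);
translate([95, 634, 683]) {
  cube([43, 28, 775]);
  translate([318, 0, 0]) cube([43, 28, 775]);
  translate([43, 0, 0]) cube([275, 28, 43]);
  translate([43, 0, 732]) cube([275, 28, 43]);
}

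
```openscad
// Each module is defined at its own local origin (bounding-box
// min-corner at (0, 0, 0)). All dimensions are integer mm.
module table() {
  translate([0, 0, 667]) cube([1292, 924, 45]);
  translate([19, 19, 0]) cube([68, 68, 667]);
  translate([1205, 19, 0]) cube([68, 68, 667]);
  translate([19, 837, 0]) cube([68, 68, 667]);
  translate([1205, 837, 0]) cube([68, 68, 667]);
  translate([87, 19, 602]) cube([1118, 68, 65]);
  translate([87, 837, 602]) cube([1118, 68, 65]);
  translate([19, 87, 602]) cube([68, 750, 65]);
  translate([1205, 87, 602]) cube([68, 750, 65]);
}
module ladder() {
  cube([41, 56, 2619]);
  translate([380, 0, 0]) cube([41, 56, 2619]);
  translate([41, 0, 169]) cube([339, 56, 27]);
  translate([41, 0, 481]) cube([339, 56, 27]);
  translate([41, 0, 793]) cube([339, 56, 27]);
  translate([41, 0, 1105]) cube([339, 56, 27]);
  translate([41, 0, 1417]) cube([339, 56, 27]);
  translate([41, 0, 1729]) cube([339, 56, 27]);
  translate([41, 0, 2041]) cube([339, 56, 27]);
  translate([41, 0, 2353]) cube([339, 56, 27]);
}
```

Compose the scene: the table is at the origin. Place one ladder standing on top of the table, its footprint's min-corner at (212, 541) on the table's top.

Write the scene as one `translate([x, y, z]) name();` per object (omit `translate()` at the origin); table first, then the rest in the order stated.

table();
translate([212, 541, 712]) ladder();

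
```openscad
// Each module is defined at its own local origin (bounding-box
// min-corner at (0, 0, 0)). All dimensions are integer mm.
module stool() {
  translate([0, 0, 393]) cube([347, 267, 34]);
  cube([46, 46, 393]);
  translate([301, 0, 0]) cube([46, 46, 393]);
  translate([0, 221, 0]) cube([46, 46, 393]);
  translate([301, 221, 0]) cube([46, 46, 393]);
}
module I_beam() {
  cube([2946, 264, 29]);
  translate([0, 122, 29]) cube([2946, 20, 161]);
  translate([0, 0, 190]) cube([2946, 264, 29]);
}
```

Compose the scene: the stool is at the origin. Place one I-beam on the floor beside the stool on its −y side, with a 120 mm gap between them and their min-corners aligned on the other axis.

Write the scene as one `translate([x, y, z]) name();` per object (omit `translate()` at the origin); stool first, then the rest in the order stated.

stool();
translate([0, -384, 0]) I_beam();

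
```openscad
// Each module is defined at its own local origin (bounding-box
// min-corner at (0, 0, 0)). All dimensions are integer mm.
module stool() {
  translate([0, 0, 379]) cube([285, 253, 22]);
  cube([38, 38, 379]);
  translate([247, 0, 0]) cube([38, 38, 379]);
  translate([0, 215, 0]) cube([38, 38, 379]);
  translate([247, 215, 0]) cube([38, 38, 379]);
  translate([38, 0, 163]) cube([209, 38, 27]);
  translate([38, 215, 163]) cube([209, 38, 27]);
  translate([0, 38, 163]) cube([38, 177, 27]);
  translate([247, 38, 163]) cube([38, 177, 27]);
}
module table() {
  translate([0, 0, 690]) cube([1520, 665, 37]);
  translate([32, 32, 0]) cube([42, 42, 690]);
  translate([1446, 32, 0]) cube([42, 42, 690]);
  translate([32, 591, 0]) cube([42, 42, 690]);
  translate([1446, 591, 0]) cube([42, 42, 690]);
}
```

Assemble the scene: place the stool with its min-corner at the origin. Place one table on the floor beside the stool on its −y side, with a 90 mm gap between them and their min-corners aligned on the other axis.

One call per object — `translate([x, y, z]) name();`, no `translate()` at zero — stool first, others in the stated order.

stool();
translate([0, -755, 0]) table();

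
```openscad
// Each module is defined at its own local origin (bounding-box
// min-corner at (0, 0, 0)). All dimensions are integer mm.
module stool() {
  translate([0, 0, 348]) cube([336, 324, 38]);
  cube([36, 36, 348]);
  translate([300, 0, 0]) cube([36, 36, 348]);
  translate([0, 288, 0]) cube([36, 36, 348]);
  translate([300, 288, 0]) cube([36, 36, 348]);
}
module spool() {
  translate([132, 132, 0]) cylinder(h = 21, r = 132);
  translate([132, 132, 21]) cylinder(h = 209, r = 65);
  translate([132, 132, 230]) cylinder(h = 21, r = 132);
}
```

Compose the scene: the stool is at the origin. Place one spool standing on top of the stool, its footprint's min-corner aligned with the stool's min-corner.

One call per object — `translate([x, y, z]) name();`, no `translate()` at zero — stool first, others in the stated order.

stool();
translate([0, 0, 386]) spool();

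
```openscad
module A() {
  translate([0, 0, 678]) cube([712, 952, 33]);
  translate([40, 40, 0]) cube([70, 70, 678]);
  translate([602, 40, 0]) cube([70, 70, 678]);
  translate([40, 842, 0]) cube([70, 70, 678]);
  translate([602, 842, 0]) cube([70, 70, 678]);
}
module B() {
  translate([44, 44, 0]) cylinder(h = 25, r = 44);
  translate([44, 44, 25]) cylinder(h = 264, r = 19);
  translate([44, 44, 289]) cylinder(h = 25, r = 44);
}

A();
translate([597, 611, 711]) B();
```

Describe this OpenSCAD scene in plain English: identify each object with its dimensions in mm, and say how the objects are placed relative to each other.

A is a table with a 712×952 mm rectangular top, 33 mm thick, top surface at z = 711 mm, supported by four 70×70 mm square legs, each inset 40 mm from the nearest pair of top edges, running from the floor.

B is a spool: two coaxial disc flanges of radius 44 mm and thickness 25 mm, joined by a core cylinder of radius 19 mm and height 264 mm. The lower flange rests on z = 0 and the three cylinders share a vertical axis.

The spool is on top of the table.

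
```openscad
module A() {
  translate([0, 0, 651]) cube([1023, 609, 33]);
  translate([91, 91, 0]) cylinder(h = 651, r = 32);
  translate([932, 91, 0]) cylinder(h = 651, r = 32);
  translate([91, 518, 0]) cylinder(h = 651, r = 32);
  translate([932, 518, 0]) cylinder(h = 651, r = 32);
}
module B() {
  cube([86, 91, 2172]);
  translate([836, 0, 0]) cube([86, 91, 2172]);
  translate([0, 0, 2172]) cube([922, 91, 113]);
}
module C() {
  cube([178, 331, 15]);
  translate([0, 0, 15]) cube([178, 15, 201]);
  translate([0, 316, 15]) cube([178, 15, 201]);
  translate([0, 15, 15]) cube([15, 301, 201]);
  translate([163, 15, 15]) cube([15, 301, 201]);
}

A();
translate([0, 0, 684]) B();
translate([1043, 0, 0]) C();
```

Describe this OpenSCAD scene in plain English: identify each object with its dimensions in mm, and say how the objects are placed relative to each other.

A is a rectangular dining table. The top is 1023×609×33 mm with its upper surface at z = 684 mm. It stands on four round legs of 64 mm diameter, each leg's bounding box inset 59 mm from the nearest pair of top edges, running from the floor to the underside of the top.

B is a door frame. The clear opening is 750 mm wide and 2172 mm high. Two 86 mm wide jambs, 91 mm deep, stand either side of the opening from the floor to the top of the opening. A 113 mm thick head sits across the top of both jambs, spanning the full outside width of the frame.

C is an open-topped rectangular box: outside dimensions 178×331×216 mm, with a uniform wall and base thickness of 15 mm. The base is a full 178×331 slab on the floor; four walls sit on top of the base. The front and back walls (the −y and +y sides) span the full width; the two side walls fit between them.

The door frame is on top of the table. The open box is on the floor beside the table on its +x side.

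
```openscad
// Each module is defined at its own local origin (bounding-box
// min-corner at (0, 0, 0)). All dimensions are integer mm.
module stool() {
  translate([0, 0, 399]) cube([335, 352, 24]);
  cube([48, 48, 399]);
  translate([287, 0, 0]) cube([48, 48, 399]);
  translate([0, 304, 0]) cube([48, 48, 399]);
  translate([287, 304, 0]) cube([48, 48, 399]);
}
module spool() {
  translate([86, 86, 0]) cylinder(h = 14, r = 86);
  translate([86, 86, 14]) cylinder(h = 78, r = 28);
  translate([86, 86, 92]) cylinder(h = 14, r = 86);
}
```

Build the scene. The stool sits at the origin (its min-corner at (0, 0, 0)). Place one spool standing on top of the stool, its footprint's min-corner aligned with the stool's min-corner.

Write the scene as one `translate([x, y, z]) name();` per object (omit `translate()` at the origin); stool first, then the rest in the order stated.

stool();
translate([0, 0, 423]) spool();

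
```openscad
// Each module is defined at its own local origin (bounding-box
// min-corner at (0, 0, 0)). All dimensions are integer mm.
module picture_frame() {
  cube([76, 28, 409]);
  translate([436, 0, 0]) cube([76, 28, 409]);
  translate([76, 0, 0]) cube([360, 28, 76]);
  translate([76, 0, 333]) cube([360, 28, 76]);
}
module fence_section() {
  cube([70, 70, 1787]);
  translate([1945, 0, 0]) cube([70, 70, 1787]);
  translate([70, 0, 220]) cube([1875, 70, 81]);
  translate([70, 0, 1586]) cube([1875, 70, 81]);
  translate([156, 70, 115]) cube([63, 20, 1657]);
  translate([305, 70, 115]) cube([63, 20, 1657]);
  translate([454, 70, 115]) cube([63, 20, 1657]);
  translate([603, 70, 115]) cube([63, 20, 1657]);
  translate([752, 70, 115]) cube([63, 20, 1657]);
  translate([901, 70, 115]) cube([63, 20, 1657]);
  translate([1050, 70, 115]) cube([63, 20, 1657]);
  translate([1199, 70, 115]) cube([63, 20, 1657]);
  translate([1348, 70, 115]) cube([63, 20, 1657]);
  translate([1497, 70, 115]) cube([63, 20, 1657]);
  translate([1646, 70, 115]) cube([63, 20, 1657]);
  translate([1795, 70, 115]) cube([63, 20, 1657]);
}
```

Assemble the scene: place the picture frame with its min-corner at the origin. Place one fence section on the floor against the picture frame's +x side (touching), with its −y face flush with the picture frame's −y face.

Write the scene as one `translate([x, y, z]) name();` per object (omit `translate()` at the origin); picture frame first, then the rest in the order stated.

picture_frame();
translate([512, 0, 0]) fence_section();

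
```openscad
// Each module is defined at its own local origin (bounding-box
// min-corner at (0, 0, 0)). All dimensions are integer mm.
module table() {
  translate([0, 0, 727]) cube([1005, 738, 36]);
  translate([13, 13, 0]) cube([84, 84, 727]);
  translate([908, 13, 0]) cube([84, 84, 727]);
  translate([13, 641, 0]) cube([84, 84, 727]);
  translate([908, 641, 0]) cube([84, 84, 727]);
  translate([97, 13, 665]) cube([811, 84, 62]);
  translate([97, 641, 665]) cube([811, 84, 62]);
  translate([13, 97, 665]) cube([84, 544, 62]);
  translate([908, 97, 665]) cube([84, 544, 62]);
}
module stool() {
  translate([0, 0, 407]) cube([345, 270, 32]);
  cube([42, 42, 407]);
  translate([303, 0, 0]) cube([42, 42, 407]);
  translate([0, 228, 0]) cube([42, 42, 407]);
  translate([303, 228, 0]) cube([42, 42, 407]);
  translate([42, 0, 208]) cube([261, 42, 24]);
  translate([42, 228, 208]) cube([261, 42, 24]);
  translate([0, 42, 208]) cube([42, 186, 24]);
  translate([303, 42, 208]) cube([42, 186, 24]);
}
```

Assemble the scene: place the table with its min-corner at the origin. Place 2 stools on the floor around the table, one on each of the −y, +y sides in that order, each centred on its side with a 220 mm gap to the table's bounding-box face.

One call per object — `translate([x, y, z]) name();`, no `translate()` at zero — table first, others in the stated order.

table();
translate([330, -490, 0]) stool();
translate([330, 958, 0]) stool();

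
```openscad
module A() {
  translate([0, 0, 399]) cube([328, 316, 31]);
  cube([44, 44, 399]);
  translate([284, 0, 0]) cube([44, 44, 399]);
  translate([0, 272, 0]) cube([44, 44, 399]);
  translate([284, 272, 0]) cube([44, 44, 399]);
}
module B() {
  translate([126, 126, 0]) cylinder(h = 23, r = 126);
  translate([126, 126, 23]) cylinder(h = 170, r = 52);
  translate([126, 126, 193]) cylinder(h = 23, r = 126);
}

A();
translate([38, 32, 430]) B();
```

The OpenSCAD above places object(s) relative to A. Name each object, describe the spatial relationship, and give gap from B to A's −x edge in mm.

A is a stool. B is a spool. The spool is on top of the stool, centred. The gap from the spool to the stool's −x edge is 38 mm.

The spool's min-x is at 38; the stool's min-x is 0; gap = 38 mm.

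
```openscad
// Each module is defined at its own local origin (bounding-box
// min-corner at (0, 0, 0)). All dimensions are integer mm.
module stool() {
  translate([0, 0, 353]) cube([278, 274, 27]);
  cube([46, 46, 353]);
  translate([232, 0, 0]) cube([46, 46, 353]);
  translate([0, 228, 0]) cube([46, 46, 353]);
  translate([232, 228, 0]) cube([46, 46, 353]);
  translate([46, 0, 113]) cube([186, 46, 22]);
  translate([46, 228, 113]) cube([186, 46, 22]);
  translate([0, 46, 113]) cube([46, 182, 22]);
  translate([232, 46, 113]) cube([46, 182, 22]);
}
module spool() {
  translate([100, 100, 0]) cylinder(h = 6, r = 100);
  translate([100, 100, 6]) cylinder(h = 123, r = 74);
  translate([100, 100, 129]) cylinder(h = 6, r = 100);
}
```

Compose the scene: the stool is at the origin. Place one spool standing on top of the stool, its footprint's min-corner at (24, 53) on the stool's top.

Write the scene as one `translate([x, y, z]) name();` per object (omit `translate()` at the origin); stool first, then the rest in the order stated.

stool();
translate([24, 53, 380]) spool();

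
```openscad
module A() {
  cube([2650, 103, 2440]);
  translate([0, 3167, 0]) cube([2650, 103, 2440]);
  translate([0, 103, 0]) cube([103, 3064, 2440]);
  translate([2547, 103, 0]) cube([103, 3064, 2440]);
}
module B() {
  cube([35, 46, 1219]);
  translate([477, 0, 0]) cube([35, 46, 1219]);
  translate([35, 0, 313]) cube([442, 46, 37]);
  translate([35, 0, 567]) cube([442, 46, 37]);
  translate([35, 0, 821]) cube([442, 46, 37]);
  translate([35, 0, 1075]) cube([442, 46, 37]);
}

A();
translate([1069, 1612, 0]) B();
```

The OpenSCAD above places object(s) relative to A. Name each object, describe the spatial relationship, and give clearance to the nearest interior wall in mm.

Clearances: x = 966, y = 1509; minimum 966 mm.

A is a house frame. B is a ladder. The ladder sits inside the house frame, centred. The clearance to the nearest interior wall is 966 mm.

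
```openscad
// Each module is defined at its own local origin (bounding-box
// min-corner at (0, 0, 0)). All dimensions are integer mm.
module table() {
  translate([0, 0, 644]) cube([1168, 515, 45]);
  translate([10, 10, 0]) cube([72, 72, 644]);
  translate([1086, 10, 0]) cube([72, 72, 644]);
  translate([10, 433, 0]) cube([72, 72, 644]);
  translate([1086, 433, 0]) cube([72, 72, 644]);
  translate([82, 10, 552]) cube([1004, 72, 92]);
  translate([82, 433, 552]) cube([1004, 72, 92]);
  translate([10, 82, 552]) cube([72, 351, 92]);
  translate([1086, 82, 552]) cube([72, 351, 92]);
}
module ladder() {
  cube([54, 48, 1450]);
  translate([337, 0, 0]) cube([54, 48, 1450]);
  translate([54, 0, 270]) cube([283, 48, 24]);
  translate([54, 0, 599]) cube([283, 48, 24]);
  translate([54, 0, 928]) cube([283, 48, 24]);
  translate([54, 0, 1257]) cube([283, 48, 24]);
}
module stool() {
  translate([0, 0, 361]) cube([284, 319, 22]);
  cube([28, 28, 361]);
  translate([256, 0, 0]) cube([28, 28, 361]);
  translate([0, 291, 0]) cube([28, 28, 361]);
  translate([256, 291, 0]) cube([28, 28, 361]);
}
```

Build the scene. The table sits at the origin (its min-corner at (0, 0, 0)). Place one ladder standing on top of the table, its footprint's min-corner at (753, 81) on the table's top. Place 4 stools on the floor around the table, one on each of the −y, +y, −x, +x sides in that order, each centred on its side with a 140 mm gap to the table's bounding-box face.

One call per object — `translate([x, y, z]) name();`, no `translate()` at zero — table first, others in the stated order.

table();
translate([753, 81, 689]) ladder();
translate([442, -459, 0]) stool();
translate([442, 655, 0]) stool();
translate([-424, 98, 0]) stool();
translate([1308, 98, 0]) stool();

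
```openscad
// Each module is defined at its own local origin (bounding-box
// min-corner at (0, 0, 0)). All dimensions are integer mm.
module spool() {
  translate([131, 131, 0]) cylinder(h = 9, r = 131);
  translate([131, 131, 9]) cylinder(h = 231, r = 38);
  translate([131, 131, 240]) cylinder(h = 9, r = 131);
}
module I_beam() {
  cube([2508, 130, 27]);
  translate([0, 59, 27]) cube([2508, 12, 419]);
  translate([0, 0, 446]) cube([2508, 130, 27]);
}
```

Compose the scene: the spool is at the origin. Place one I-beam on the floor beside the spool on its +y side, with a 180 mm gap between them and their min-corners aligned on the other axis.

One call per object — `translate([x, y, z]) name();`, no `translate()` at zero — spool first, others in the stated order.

spool();
translate([0, 442, 0]) I_beam();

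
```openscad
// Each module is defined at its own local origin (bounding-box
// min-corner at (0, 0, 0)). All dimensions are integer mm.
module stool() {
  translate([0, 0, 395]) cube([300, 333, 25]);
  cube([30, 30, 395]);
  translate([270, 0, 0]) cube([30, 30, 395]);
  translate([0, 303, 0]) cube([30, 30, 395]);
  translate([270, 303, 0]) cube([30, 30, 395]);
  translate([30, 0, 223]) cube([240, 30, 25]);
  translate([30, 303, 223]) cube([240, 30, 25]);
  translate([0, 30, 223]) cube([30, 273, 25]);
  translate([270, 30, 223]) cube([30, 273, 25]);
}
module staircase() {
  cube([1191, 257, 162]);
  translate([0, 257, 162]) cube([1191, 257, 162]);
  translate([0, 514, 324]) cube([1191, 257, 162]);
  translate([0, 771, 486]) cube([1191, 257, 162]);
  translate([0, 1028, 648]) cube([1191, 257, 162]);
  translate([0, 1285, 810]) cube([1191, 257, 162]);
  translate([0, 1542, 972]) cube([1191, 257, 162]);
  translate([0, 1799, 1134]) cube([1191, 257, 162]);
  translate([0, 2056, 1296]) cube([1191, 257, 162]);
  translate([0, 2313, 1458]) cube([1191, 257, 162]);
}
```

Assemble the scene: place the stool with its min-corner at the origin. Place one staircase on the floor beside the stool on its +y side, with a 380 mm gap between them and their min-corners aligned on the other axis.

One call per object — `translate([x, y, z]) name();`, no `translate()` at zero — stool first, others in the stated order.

stool();
translate([0, 713, 0]) staircase();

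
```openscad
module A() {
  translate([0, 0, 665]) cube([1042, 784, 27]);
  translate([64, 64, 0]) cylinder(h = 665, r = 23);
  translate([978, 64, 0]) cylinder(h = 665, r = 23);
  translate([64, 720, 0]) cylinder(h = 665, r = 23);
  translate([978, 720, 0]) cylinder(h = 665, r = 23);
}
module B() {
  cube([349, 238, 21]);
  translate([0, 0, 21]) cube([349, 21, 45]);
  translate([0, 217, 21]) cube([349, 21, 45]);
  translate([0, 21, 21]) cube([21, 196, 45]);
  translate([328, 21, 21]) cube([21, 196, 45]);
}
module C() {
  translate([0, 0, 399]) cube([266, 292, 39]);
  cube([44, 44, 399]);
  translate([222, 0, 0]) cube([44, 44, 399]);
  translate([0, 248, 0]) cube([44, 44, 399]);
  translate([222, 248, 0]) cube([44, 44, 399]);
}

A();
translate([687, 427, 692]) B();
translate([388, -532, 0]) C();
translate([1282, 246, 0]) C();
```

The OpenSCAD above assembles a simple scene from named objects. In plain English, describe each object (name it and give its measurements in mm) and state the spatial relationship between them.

A is a rectangular dining table. The top is 1042×784×27 mm with its upper surface at z = 692 mm. It stands on four round legs of 46 mm diameter, each leg's bounding box inset 41 mm from the nearest pair of top edges, running from the floor to the underside of the top.

B is an open-topped rectangular box: outside dimensions 349×238×66 mm, with a uniform wall and base thickness of 21 mm. The base is a full 349×238 slab on the floor; four walls sit on top of the base. The front and back walls (the −y and +y sides) span the full width; the two side walls fit between them.

C is a four-legged stool. The seat is a 266×292×39 mm slab whose top surface is at z = 438 mm; four square legs, each 44×44 mm in cross-section, run from the floor (z = 0) to the underside of the seat, each flush with a corner of the seat.

The open box is on top of the table. Two stools sit around the table at the −y, +x sides.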